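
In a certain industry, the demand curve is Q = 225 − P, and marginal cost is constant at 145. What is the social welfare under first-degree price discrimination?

TS = 3200

Inverting demand: P = 225 − Q.
With perfect price discrimination, output is the efficient level Q = 80 (where demand meets MC), but every buyer pays their willingness to pay: CS = 0 and PS = total surplus.
TS = 3200 (equal to competitive TS).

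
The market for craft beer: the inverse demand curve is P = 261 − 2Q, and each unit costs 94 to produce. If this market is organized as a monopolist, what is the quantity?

The monopolist equates marginal revenue to marginal cost: 261 − 4Q = 94, so Q = 41.75. From demand, P = 177.5.

Q = 41.75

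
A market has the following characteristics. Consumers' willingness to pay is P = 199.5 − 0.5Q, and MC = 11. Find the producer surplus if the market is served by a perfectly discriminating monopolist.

A perfectly discriminating monopolist sells every unit with P(Q) ≥ MC(Q), so output equals the competitive quantity Q = 377. Each buyer pays their reservation price, so CS = 0 and the firm captures all surplus.
PS = ½·(199.5 − 11)·377 = 35532.25.

PS = 35532.25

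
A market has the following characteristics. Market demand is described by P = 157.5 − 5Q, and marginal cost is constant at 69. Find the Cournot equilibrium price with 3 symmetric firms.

P = 91.125

In a 3-firm Cournot equilibrium, symmetry and the first-order condition give q = (157.5 − 69)/(20) = 4.425. So Q = 13.275 and P = 91.125.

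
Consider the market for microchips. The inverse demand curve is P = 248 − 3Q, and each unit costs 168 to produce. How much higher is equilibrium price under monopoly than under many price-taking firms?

Under competition P = MC = 168, so Q = (248 − 168)/3 = 80/3.
Monopoly sets MR = MC: 248 − 6Q = 168 ⇒ Q = 40/3, P = 248 − 3·40/3 = 208.
Change in equilibrium price: 208 − 168 = 40.

Equilibrium price rises by 40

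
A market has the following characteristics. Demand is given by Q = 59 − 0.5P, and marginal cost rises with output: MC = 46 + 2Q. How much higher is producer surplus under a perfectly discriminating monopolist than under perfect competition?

Producer surplus rises by 324

Inverting demand: P = 118 − 2Q.
Under competition P = MC: 118 − 2Q = 46 + 2Q ⇒ Q = 18, P = 82.
PS = P·Q − VC(Q) = 82·18 − (46·18 + ½·2·18²) = 324.
Under first-degree price discrimination the firm charges each unit its demand price and produces up to where P = MC, i.e. Q = 18. Consumer surplus is zero; producer surplus equals total surplus.
PS = ½·(118 − 46)·18 = 648.
Change in producer surplus: 648 − 324 = 324.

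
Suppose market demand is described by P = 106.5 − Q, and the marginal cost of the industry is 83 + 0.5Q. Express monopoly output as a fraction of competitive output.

Monopoly sets MR = MC: 106.5 − 2Q = 83 + 0.5Q ⇒ Q = 9.4, P = 106.5 − 9.4 = 97.1.
Under competition P = MC: 106.5 − Q = 83 + 0.5Q ⇒ Q = 47/3, P = 545/6.
Ratio Q_m/Q_c = 9.4/(47/3) = 0.6.

Q_m/Q_c = 0.6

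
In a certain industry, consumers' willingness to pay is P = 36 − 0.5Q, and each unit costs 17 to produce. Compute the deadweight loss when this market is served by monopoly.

Under competition P = MC = 17, so Q = (36 − 17)/0.5 = 38.
The monopolist equates marginal revenue to marginal cost: 36 − Q = 17, so Q = 19. From demand, P = 26.5.
DWL is the triangle between Q = 19 and Q = 38: ½·(38 − 19)·(26.5 − 17) = 90.25.

DWL = 90.25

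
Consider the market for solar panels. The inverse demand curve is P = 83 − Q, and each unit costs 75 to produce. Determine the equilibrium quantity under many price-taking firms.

Competitive firms price at marginal cost: P = 75, giving Q = 8.

Q = 8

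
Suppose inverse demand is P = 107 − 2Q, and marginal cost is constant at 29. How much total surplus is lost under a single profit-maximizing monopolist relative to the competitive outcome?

Perfect competition: P = MC = 29, so 107 − 2Q = 29 and Q = 39.
Monopoly sets MR = MC: 107 − 4Q = 29 ⇒ Q = 19.5, P = 107 − 2·19.5 = 68.
DWL is the triangle between Q = 19.5 and Q = 39: ½·(39 − 19.5)·(68 − 29) = 380.25.

DWL = 380.25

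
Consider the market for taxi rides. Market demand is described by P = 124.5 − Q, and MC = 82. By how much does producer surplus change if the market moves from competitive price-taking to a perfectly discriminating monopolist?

PS rises by 903.125

Perfect competition: P = MC = 82, so 124.5 − Q = 82 and Q = 42.5.
PS = (82 − 82)·42.5 = 0.
A perfectly discriminating monopolist sells every unit with P(Q) ≥ MC(Q), so output equals the competitive quantity Q = 42.5. Each buyer pays their reservation price, so CS = 0 and the firm captures all surplus.
PS = ½·(124.5 − 82)·42.5 = 903.125.
Change in producer surplus: 903.125 − 0 = 903.125.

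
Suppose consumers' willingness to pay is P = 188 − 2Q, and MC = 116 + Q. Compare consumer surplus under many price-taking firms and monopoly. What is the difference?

Competitive equilibrium sets price equal to marginal cost: 188 − 2Q = 116 + Q, so Q = 24 and P = 140.
CS = ½·(188 − 140)·24 = 576.
A monopolist chooses Q where MR = MC. MR = 188 − 4Q; setting this equal to 116 + Q gives Q = 14.4 and P = 159.2.
CS = ½·(188 − 159.2)·14.4 = 207.36.
Change in consumer surplus: 207.36 − 576 = −368.64.

CS falls by 368.64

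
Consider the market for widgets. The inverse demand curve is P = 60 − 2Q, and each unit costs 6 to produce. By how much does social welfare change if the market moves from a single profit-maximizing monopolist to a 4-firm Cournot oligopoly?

TS rises by 153.09

A monopolist chooses Q where MR = MC. MR = 60 − 4Q; setting this equal to 6 gives Q = 13.5 and P = 33.
CS = ½·(60 − 33)·13.5 = 182.25; PS = (33 − 6)·13.5 = 364.5; TS = 546.75.
In a 4-firm Cournot equilibrium, symmetry and the first-order condition give q = (60 − 6)/(10) = 5.4. So Q = 21.6 and P = 16.8.
CS = ½·(60 − 16.8)·21.6 = 466.56; PS = (16.8 − 6)·21.6 = 233.28; TS = 699.84.
Change in social welfare: 699.84 − 546.75 = 153.09.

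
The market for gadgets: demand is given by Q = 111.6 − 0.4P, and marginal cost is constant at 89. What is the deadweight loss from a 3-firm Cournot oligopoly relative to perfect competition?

DWL = 451.25

Inverting demand: P = 279 − 2.5Q.
Under competition P = MC = 89, so Q = (279 − 89)/2.5 = 76.
Cournot with 3 identical firms: the symmetric best-response condition is 279 − 10q = 89. Each firm produces q = 19, total output Q = 57, price P = 136.5.
DWL is the triangle between Q = 57 and Q = 76: ½·(76 − 57)·(136.5 − 89) = 451.25.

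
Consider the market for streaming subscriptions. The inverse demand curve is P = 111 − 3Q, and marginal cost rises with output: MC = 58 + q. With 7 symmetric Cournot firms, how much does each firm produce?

q_i = 2.12

With 7 symmetric Cournot firms, each firm's FOC gives 111 − 24q = 58 + q, so q = 2.12, Q = 7·2.12 = 14.84, and P = 66.48.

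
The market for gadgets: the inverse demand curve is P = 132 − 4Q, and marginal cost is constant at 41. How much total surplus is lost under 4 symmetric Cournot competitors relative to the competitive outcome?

DWL = 41.405

Perfect competition: P = MC = 41, so 132 − 4Q = 41 and Q = 22.75.
In a 4-firm Cournot equilibrium, symmetry and the first-order condition give q = (132 − 41)/(20) = 4.55. So Q = 18.2 and P = 59.2.
DWL is the triangle between Q = 18.2 and Q = 22.75: ½·(22.75 − 18.2)·(59.2 − 41) = 41.405.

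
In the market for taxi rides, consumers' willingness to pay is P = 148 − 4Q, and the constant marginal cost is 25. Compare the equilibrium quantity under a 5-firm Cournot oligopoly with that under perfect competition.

With 5 symmetric Cournot firms, each firm's FOC gives 148 − 24q = 25, so q = 5.125, Q = 5·5.125 = 25.625, and P = 45.5.
Perfect competition: P = MC = 25, so 148 − 4Q = 25 and Q = 30.75.

Cournot: Q = 25.625; Competition: Q = 30.75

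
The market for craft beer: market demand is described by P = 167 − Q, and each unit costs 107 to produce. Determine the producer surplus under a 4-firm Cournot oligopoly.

Cournot with 4 identical firms: the symmetric best-response condition is 167 − 5q = 107. Each firm produces q = 12, total output Q = 48, price P = 119.
PS = (119 − 107)·48 = 576.

PS = 576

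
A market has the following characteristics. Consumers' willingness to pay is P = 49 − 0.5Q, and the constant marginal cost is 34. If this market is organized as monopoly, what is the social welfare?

A monopolist chooses Q where MR = MC. MR = 49 − Q; setting this equal to 34 gives Q = 15 and P = 41.5.
CS = ½·(49 − 41.5)·15 = 56.25; PS = (41.5 − 34)·15 = 112.5; TS = 168.75.

TS = 168.75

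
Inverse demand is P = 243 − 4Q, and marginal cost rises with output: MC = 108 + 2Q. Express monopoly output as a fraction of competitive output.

The monopolist equates marginal revenue to marginal cost: 243 − 8Q = 108 + 2Q, so Q = 13.5. From demand, P = 189.
Competitive equilibrium sets price equal to marginal cost: 243 − 4Q = 108 + 2Q, so Q = 22.5 and P = 153.
Ratio Q_m/Q_c = 13.5/22.5 = 0.6.

Q_m/Q_c = 0.6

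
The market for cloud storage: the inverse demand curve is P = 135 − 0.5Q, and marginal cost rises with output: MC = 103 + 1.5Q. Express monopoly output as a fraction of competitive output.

Monopoly sets MR = MC: 135 − Q = 103 + 1.5Q ⇒ Q = 12.8, P = 135 − 0.5·12.8 = 128.6.
Under competition P = MC: 135 − 0.5Q = 103 + 1.5Q ⇒ Q = 16, P = 127.
Ratio Q_m/Q_c = 12.8/16 = 0.8.

Q_m/Q_c = 0.8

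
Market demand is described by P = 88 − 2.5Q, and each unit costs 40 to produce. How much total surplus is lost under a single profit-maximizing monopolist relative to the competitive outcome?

Under competition P = MC = 40, so Q = (88 − 40)/2.5 = 19.2.
Monopoly sets MR = MC: 88 − 5Q = 40 ⇒ Q = 9.6, P = 88 − 2.5·9.6 = 64.
DWL is the triangle between Q = 9.6 and Q = 19.2: ½·(19.2 − 9.6)·(64 − 40) = 115.2.

DWL = 115.2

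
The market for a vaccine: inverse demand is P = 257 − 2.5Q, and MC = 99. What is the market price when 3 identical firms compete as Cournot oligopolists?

P = 138.5

In a 3-firm Cournot equilibrium, symmetry and the first-order condition give q = (257 − 99)/(10) = 15.8. So Q = 47.4 and P = 138.5.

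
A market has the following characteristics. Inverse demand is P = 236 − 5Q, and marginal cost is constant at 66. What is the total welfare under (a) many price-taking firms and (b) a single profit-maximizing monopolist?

Perfect competition: P = MC = 66, so 236 − 5Q = 66 and Q = 34.
CS = ½·(236 − 66)·34 = 2890; PS = (66 − 66)·34 = 0; TS = 2890.
A monopolist chooses Q where MR = MC. MR = 236 − 10Q; setting this equal to 66 gives Q = 17 and P = 151.
CS = ½·(236 − 151)·17 = 722.5; PS = (151 − 66)·17 = 1445; TS = 2167.5.

Competition: TS = 2890; Monopoly: TS = 2167.5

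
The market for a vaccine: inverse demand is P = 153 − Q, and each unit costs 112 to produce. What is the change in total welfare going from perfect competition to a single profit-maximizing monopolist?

Total welfare falls by 210.125

Under competition P = MC = 112, so Q = (153 − 112)/1 = 41.
CS = ½·(153 − 112)·41 = 840.5; PS = (112 − 112)·41 = 0; TS = 840.5.
Monopoly sets MR = MC: 153 − 2Q = 112 ⇒ Q = 20.5, P = 153 − 20.5 = 132.5.
CS = ½·(153 − 132.5)·20.5 = 210.125; PS = (132.5 − 112)·20.5 = 420.25; TS = 630.375.
Change in total welfare: 630.375 − 840.5 = −210.125.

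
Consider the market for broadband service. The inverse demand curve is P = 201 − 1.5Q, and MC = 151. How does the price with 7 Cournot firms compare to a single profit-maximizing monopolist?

Cournot: P = 157.25; Monopoly: P = 176

In a 7-firm Cournot equilibrium, symmetry and the first-order condition give q = (201 − 151)/(12) = 25/6. So Q = 175/6 and P = 157.25.
Monopoly sets MR = MC: 201 − 3Q = 151 ⇒ Q = 50/3, P = 201 − 1.5·50/3 = 176.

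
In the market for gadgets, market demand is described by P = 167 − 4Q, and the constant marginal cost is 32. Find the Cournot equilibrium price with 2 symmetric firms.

Cournot with 2 identical firms: the symmetric best-response condition is 167 − 12q = 32. Each firm produces q = 11.25, total output Q = 22.5, price P = 77.

P = 77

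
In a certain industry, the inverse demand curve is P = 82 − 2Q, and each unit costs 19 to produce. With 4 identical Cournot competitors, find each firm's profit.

Cournot with 4 identical firms: the symmetric best-response condition is 82 − 10q = 19. Each firm produces q = 6.3, total output Q = 25.2, price P = 31.6.
Each firm's profit = (31.6 − 19)·6.3 = 79.38.

π_i = 79.38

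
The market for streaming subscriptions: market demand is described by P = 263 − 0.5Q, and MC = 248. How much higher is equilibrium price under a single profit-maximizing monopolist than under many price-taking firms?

Equilibrium price rises by 7.5

Perfect competition: P = MC = 248, so 263 − 0.5Q = 248 and Q = 30.
Monopoly sets MR = MC: 263 − Q = 248 ⇒ Q = 15, P = 263 − 0.5·15 = 255.5.
Change in equilibrium price: 255.5 − 248 = 7.5.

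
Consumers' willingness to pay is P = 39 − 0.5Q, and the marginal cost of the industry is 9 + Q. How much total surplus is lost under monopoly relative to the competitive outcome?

DWL = 18.75

Competitive equilibrium sets price equal to marginal cost: 39 − 0.5Q = 9 + Q, so Q = 20 and P = 29.
A monopolist chooses Q where MR = MC. MR = 39 − Q; setting this equal to 9 + Q gives Q = 15 and P = 31.5.
CS = ½·(39 − 29)·20 = 100; PS = (29·20 − 9·20 − ½·1·20²) = 200; TS = 300.
CS = ½·(39 − 31.5)·15 = 56.25; PS = (31.5·15 − 9·15 − ½·1·15²) = 225; TS = 281.25.
DWL = 300 − 281.25 = 18.75.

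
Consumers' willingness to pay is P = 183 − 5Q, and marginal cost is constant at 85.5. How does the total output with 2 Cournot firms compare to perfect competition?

Cournot: Q = 13; Competition: Q = 19.5

Cournot with 2 identical firms: the symmetric best-response condition is 183 − 15q = 85.5. Each firm produces q = 6.5, total output Q = 13, price P = 118.
Under competition P = MC = 85.5, so Q = (183 − 85.5)/5 = 19.5.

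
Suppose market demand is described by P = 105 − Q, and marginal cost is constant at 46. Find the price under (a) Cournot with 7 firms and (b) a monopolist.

Cournot: P = 53.375; Monopoly: P = 75.5

With 7 symmetric Cournot firms, each firm's FOC gives 105 − 8q = 46, so q = 7.375, Q = 7·7.375 = 51.625, and P = 53.375.
Monopoly sets MR = MC: 105 − 2Q = 46 ⇒ Q = 29.5, P = 105 − 29.5 = 75.5.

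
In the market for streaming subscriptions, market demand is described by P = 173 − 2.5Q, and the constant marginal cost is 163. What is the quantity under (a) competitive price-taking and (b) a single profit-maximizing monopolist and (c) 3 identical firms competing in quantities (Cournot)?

Perfect competition: P = MC = 163, so 173 − 2.5Q = 163 and Q = 4.
A monopolist chooses Q where MR = MC. MR = 173 − 5Q; setting this equal to 163 gives Q = 2 and P = 168.
With 3 symmetric Cournot firms, each firm's FOC gives 173 − 10q = 163, so q = 1, Q = 3·1 = 3, and P = 165.5.

Competition: Q = 4; Monopoly: Q = 2; Cournot: Q = 3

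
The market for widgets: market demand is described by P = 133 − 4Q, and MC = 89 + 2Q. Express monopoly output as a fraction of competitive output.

A monopolist chooses Q where MR = MC. MR = 133 − 8Q; setting this equal to 89 + 2Q gives Q = 4.4 and P = 115.4.
Competitive equilibrium sets price equal to marginal cost: 133 − 4Q = 89 + 2Q, so Q = 22/3 and P = 311/3.
Ratio Q_m/Q_c = 4.4/(22/3) = 0.6.

Q_m/Q_c = 0.6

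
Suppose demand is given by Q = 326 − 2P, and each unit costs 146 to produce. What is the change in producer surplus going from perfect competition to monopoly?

PS rises by 144.5

Inverting demand: P = 163 − 0.5Q.
Under competition P = MC = 146, so Q = (163 − 146)/0.5 = 34.
PS = (146 − 146)·34 = 0.
The monopolist equates marginal revenue to marginal cost: 163 − Q = 146, so Q = 17. From demand, P = 154.5.
PS = (154.5 − 146)·17 = 144.5.
Change in producer surplus: 144.5 − 0 = 144.5.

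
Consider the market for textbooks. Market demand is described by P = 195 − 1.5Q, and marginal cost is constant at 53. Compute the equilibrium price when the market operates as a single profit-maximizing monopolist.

P = 124

The monopolist equates marginal revenue to marginal cost: 195 − 3Q = 53, so Q = 142/3. From demand, P = 124.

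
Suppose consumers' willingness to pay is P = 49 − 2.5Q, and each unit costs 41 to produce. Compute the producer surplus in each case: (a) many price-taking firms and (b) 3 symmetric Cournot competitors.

Competition: PS = 0; Cournot: PS = 4.8

Under competition P = MC = 41, so Q = (49 − 41)/2.5 = 3.2.
PS = (41 − 41)·3.2 = 0.
Cournot with 3 identical firms: the symmetric best-response condition is 49 − 10q = 41. Each firm produces q = 0.8, total output Q = 2.4, price P = 43.
PS = (43 − 41)·2.4 = 4.8.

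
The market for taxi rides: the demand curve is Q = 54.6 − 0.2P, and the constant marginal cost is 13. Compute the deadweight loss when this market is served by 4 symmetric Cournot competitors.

Inverting demand: P = 273 − 5Q.
Competitive firms price at marginal cost: P = 13, giving Q = 52.
With 4 symmetric Cournot firms, each firm's FOC gives 273 − 25q = 13, so q = 10.4, Q = 4·10.4 = 41.6, and P = 65.
DWL is the triangle between Q = 41.6 and Q = 52: ½·(52 − 41.6)·(65 − 13) = 270.4.

DWL = 270.4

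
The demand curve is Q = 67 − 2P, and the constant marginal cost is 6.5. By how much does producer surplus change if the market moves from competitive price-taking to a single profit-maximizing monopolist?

Inverting demand: P = 33.5 − 0.5Q.
Competitive firms price at marginal cost: P = 6.5, giving Q = 54.
PS = (6.5 − 6.5)·54 = 0.
A monopolist chooses Q where MR = MC. MR = 33.5 − Q; setting this equal to 6.5 gives Q = 27 and P = 20.
PS = (20 − 6.5)·27 = 364.5.
Change in producer surplus: 364.5 − 0 = 364.5.

Producer surplus rises by 364.5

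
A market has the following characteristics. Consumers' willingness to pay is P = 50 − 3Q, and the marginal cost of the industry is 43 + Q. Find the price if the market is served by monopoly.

P = 47

The monopolist equates marginal revenue to marginal cost: 50 − 6Q = 43 + Q, so Q = 1. From demand, P = 47.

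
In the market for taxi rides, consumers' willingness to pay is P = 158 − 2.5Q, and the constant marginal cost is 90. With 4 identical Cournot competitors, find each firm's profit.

In a 4-firm Cournot equilibrium, symmetry and the first-order condition give q = (158 − 90)/(12.5) = 5.44. So Q = 21.76 and P = 103.6.
Each firm's profit = (103.6 − 90)·5.44 = 73.984.

π_i = 73.984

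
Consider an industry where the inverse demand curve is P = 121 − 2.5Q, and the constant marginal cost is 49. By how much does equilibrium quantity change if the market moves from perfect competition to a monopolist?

Perfect competition: P = MC = 49, so 121 − 2.5Q = 49 and Q = 28.8.
The monopolist equates marginal revenue to marginal cost: 121 − 5Q = 49, so Q = 14.4. From demand, P = 85.
Change in equilibrium quantity: 14.4 − 28.8 = −14.4.

Equilibrium quantity falls by 14.4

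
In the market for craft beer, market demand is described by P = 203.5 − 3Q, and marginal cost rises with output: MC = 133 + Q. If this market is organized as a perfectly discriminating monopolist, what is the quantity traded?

Q = 17.625

A perfectly discriminating monopolist sells every unit with P(Q) ≥ MC(Q), so output equals the competitive quantity Q = 17.625. Each buyer pays their reservation price, so CS = 0 and the firm captures all surplus.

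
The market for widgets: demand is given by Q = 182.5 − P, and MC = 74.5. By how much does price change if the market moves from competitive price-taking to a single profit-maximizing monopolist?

Price rises by 54

Inverting demand: P = 182.5 − Q.
Under competition P = MC = 74.5, so Q = (182.5 − 74.5)/1 = 108.
The monopolist equates marginal revenue to marginal cost: 182.5 − 2Q = 74.5, so Q = 54. From demand, P = 128.5.
Change in price: 128.5 − 74.5 = 54.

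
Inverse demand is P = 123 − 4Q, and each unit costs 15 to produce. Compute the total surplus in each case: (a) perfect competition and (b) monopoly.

Perfect competition: P = MC = 15, so 123 − 4Q = 15 and Q = 27.
CS = ½·(123 − 15)·27 = 1458; PS = (15 − 15)·27 = 0; TS = 1458.
Monopoly sets MR = MC: 123 − 8Q = 15 ⇒ Q = 13.5, P = 123 − 4·13.5 = 69.
CS = ½·(123 − 69)·13.5 = 364.5; PS = (69 − 15)·13.5 = 729; TS = 1093.5.

Competition: TS = 1458; Monopoly: TS = 1093.5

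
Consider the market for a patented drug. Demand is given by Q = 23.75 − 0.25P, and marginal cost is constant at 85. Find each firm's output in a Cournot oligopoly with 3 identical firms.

q_i = 0.625

Inverting demand: P = 95 − 4Q.
Cournot with 3 identical firms: the symmetric best-response condition is 95 − 16q = 85. Each firm produces q = 0.625, total output Q = 1.875, price P = 87.5.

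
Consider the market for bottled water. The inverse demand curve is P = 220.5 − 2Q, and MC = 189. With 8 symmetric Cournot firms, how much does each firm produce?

In a 8-firm Cournot equilibrium, symmetry and the first-order condition give q = (220.5 − 189)/(18) = 1.75. So Q = 14 and P = 192.5.

q_i = 1.75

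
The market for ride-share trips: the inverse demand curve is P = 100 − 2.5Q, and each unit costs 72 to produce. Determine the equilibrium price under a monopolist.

Monopoly sets MR = MC: 100 − 5Q = 72 ⇒ Q = 5.6, P = 100 − 2.5·5.6 = 86.

P = 86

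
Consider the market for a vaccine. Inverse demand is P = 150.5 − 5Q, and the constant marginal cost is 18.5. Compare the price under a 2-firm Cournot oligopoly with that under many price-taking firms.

Cournot with 2 identical firms: the symmetric best-response condition is 150.5 − 15q = 18.5. Each firm produces q = 8.8, total output Q = 17.6, price P = 62.5.
Perfect competition: P = MC = 18.5, so 150.5 − 5Q = 18.5 and Q = 26.4.

Cournot: P = 62.5; Competition: P = 18.5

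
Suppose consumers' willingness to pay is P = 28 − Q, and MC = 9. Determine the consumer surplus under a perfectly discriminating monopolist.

A perfectly discriminating monopolist sells every unit with P(Q) ≥ MC(Q), so output equals the competitive quantity Q = 19. Each buyer pays their reservation price, so CS = 0 and the firm captures all surplus.
CS = 0.

CS = 0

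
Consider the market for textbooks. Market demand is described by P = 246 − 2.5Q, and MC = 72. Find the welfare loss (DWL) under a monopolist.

Competitive firms price at marginal cost: P = 72, giving Q = 69.6.
The monopolist equates marginal revenue to marginal cost: 246 − 5Q = 72, so Q = 34.8. From demand, P = 159.
DWL is the triangle between Q = 34.8 and Q = 69.6: ½·(69.6 − 34.8)·(159 − 72) = 1513.8.

DWL = 1513.8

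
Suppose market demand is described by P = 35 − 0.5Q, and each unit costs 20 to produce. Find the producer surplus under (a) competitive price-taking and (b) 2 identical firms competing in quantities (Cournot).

Competition: PS = 0; Cournot: PS = 100

Under competition P = MC = 20, so Q = (35 − 20)/0.5 = 30.
PS = (20 − 20)·30 = 0.
With 2 symmetric Cournot firms, each firm's FOC gives 35 − 1.5q = 20, so q = 10, Q = 2·10 = 20, and P = 25.
PS = (25 − 20)·20 = 100.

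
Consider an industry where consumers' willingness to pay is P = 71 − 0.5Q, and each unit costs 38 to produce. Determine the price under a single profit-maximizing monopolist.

P = 54.5

Monopoly sets MR = MC: 71 − Q = 38 ⇒ Q = 33, P = 71 − 0.5·33 = 54.5.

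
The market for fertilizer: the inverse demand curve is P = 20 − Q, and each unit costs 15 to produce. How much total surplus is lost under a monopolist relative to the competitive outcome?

Under competition P = MC = 15, so Q = (20 − 15)/1 = 5.
The monopolist equates marginal revenue to marginal cost: 20 − 2Q = 15, so Q = 2.5. From demand, P = 17.5.
DWL is the triangle between Q = 2.5 and Q = 5: ½·(5 − 2.5)·(17.5 − 15) = 3.125.

DWL = 3.125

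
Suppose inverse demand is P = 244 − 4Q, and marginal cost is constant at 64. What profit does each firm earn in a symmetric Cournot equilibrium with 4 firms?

π_i = 324

In a 4-firm Cournot equilibrium, symmetry and the first-order condition give q = (244 − 64)/(20) = 9. So Q = 36 and P = 100.
Each firm's profit = (100 − 64)·9 = 324.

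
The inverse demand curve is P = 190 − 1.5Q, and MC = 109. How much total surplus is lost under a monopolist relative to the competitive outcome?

Perfect competition: P = MC = 109, so 190 − 1.5Q = 109 and Q = 54.
Monopoly sets MR = MC: 190 − 3Q = 109 ⇒ Q = 27, P = 190 − 1.5·27 = 149.5.
DWL is the triangle between Q = 27 and Q = 54: ½·(54 − 27)·(149.5 − 109) = 546.75.

DWL = 546.75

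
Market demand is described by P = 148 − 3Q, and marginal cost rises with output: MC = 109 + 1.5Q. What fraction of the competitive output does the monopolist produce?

Q_m/Q_c = 0.6

The monopolist equates marginal revenue to marginal cost: 148 − 6Q = 109 + 1.5Q, so Q = 5.2. From demand, P = 132.4.
Competitive equilibrium sets price equal to marginal cost: 148 − 3Q = 109 + 1.5Q, so Q = 26/3 and P = 122.
Ratio Q_m/Q_c = 5.2/(26/3) = 0.6.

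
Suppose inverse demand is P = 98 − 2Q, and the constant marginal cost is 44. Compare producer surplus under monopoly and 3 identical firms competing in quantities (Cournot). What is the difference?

A monopolist chooses Q where MR = MC. MR = 98 − 4Q; setting this equal to 44 gives Q = 13.5 and P = 71.
PS = (71 − 44)·13.5 = 364.5.
In a 3-firm Cournot equilibrium, symmetry and the first-order condition give q = (98 − 44)/(8) = 6.75. So Q = 20.25 and P = 57.5.
PS = (57.5 − 44)·20.25 = 273.375.
Change in producer surplus: 273.375 − 364.5 = −91.125.

Producer surplus falls by 91.125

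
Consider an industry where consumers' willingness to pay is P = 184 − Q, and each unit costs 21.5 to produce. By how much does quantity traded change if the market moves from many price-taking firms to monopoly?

Under competition P = MC = 21.5, so Q = (184 − 21.5)/1 = 162.5.
The monopolist equates marginal revenue to marginal cost: 184 − 2Q = 21.5, so Q = 81.25. From demand, P = 102.75.
Change in quantity traded: 81.25 − 162.5 = −81.25.

Q falls by 81.25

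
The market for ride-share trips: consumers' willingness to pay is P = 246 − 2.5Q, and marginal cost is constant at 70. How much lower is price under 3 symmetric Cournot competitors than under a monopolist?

Price falls by 44

A monopolist chooses Q where MR = MC. MR = 246 − 5Q; setting this equal to 70 gives Q = 35.2 and P = 158.
Cournot with 3 identical firms: the symmetric best-response condition is 246 − 10q = 70. Each firm produces q = 17.6, total output Q = 52.8, price P = 114.
Change in price: 114 − 158 = −44.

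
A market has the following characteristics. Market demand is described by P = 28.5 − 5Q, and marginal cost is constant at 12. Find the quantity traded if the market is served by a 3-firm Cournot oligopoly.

With 3 symmetric Cournot firms, each firm's FOC gives 28.5 − 20q = 12, so q = 0.825, Q = 3·0.825 = 2.475, and P = 16.125.

Q = 2.475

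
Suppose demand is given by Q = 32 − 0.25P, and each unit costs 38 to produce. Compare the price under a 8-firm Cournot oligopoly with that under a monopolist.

Inverting demand: P = 128 − 4Q.
Cournot with 8 identical firms: the symmetric best-response condition is 128 − 36q = 38. Each firm produces q = 2.5, total output Q = 20, price P = 48.
Monopoly sets MR = MC: 128 − 8Q = 38 ⇒ Q = 11.25, P = 128 − 4·11.25 = 83.

Cournot: P = 48; Monopoly: P = 83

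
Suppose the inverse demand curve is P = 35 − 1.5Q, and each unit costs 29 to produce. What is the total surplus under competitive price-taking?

Under competition P = MC = 29, so Q = (35 − 29)/1.5 = 4.
CS = ½·(35 − 29)·4 = 12; PS = (29 − 29)·4 = 0; TS = 12.

TS = 12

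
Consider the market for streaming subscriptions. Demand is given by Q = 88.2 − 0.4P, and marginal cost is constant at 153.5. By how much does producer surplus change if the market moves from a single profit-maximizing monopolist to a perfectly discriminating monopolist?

Inverting demand: P = 220.5 − 2.5Q.
The monopolist equates marginal revenue to marginal cost: 220.5 − 5Q = 153.5, so Q = 13.4. From demand, P = 187.
PS = (187 − 153.5)·13.4 = 448.9.
With perfect price discrimination, output is the efficient level Q = 26.8 (where demand meets MC), but every buyer pays their willingness to pay: CS = 0 and PS = total surplus.
PS = ½·(220.5 − 153.5)·26.8 = 897.8.
Change in producer surplus: 897.8 − 448.9 = 448.9.

Producer surplus rises by 448.9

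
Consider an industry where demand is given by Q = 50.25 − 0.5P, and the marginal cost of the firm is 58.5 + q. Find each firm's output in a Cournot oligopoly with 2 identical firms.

Inverting demand: P = 100.5 − 2Q.
Cournot with 2 identical firms: the symmetric best-response condition is 100.5 − 6q = 58.5 + q. Each firm produces q = 6, total output Q = 12, price P = 76.5.

q_i = 6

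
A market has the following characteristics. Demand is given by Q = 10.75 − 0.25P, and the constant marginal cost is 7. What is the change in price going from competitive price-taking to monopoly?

P rises by 18

Inverting demand: P = 43 − 4Q.
Under competition P = MC = 7, so Q = (43 − 7)/4 = 9.
Monopoly sets MR = MC: 43 − 8Q = 7 ⇒ Q = 4.5, P = 43 − 4·4.5 = 25.
Change in price: 25 − 7 = 18.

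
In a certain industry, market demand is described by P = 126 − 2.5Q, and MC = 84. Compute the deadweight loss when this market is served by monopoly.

Competitive firms price at marginal cost: P = 84, giving Q = 16.8.
A monopolist chooses Q where MR = MC. MR = 126 − 5Q; setting this equal to 84 gives Q = 8.4 and P = 105.
DWL is the triangle between Q = 8.4 and Q = 16.8: ½·(16.8 − 8.4)·(105 − 84) = 88.2.

DWL = 88.2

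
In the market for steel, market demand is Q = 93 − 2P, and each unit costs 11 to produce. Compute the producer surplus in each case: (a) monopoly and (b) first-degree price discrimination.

Monopoly: PS = 630.125; Perfect PD: PS = 1260.25

Inverting demand: P = 46.5 − 0.5Q.
The monopolist equates marginal revenue to marginal cost: 46.5 − Q = 11, so Q = 35.5. From demand, P = 28.75.
PS = (28.75 − 11)·35.5 = 630.125.
A perfectly discriminating monopolist sells every unit with P(Q) ≥ MC(Q), so output equals the competitive quantity Q = 71. Each buyer pays their reservation price, so CS = 0 and the firm captures all surplus.
PS = ½·(46.5 − 11)·71 = 1260.25.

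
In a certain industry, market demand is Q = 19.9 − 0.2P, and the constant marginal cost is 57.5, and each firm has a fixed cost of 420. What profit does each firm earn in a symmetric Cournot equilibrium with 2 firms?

π_i = −380.8

Inverting demand: P = 99.5 − 5Q.
Cournot with 2 identical firms: the symmetric best-response condition is 99.5 − 15q = 57.5. Each firm produces q = 2.8, total output Q = 5.6, price P = 71.5.
Each firm's profit = (71.5 − 57.5)·2.8 − 420 = −380.8.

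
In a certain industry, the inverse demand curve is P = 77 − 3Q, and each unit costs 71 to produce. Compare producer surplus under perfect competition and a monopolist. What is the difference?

PS rises by 3

Competitive firms price at marginal cost: P = 71, giving Q = 2.
PS = (71 − 71)·2 = 0.
Monopoly sets MR = MC: 77 − 6Q = 71 ⇒ Q = 1, P = 77 − 3·1 = 74.
PS = (74 − 71)·1 = 3.
Change in producer surplus: 3 − 0 = 3.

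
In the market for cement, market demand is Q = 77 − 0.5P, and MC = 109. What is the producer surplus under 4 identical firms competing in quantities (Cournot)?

PS = 162

Inverting demand: P = 154 − 2Q.
Cournot with 4 identical firms: the symmetric best-response condition is 154 − 10q = 109. Each firm produces q = 4.5, total output Q = 18, price P = 118.
PS = (118 − 109)·18 = 162.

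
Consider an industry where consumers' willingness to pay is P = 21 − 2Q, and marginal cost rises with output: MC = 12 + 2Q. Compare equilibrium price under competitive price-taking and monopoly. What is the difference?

Under competition P = MC: 21 − 2Q = 12 + 2Q ⇒ Q = 2.25, P = 16.5.
The monopolist equates marginal revenue to marginal cost: 21 − 4Q = 12 + 2Q, so Q = 1.5. From demand, P = 18.
Change in equilibrium price: 18 − 16.5 = 1.5.

Equilibrium price rises by 1.5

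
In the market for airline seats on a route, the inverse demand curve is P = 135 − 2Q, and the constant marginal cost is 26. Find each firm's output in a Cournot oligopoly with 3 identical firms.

With 3 symmetric Cournot firms, each firm's FOC gives 135 − 8q = 26, so q = 13.625, Q = 3·13.625 = 40.875, and P = 53.25.

q_i = 13.625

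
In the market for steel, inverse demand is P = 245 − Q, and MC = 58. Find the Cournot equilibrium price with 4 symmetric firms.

P = 95.4

In a 4-firm Cournot equilibrium, symmetry and the first-order condition give q = (245 − 58)/(5) = 37.4. So Q = 149.6 and P = 95.4.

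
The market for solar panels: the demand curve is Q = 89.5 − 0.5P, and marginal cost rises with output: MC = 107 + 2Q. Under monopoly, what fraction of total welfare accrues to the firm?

Inverting demand: P = 179 − 2Q.
Monopoly sets MR = MC: 179 − 4Q = 107 + 2Q ⇒ Q = 12, P = 179 − 2·12 = 155.
CS = ½·(179 − 155)·12 = 144.
PS = P·Q − VC(Q) = 155·12 − (107·12 + ½·2·12²) = 432.
Share captured = PS/TS = 432/576 = 0.75.

PS/TS = 0.75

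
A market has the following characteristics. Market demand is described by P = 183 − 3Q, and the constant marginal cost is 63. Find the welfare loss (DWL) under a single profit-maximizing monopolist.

Under competition P = MC = 63, so Q = (183 − 63)/3 = 40.
The monopolist equates marginal revenue to marginal cost: 183 − 6Q = 63, so Q = 20. From demand, P = 123.
DWL is the triangle between Q = 20 and Q = 40: ½·(40 − 20)·(123 − 63) = 600.

DWL = 600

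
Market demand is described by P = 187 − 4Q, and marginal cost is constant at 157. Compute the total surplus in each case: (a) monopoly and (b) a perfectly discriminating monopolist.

Monopoly: TS = 84.375; Perfect PD: TS = 112.5

Monopoly sets MR = MC: 187 − 8Q = 157 ⇒ Q = 3.75, P = 187 − 4·3.75 = 172.
CS = ½·(187 − 172)·3.75 = 28.125; PS = (172 − 157)·3.75 = 56.25; TS = 84.375.
With perfect price discrimination, output is the efficient level Q = 7.5 (where demand meets MC), but every buyer pays their willingness to pay: CS = 0 and PS = total surplus.
TS = 112.5 (equal to competitive TS).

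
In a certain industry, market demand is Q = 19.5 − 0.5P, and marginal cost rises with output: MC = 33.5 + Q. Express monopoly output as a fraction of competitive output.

Q_m/Q_c = 0.6

Inverting demand: P = 39 − 2Q.
A monopolist chooses Q where MR = MC. MR = 39 − 4Q; setting this equal to 33.5 + Q gives Q = 1.1 and P = 36.8.
Under competition P = MC: 39 − 2Q = 33.5 + Q ⇒ Q = 11/6, P = 106/3.
Ratio Q_m/Q_c = 1.1/(11/6) = 0.6.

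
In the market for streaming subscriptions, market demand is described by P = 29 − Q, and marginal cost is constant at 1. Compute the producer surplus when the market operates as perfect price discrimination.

Under first-degree price discrimination the firm charges each unit its demand price and produces up to where P = MC, i.e. Q = 28. Consumer surplus is zero; producer surplus equals total surplus.
PS = ½·(29 − 1)·28 = 392.

PS = 392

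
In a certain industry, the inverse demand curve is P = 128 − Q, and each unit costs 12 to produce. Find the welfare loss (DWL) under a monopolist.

DWL = 1682

Perfect competition: P = MC = 12, so 128 − Q = 12 and Q = 116.
A monopolist chooses Q where MR = MC. MR = 128 − 2Q; setting this equal to 12 gives Q = 58 and P = 70.
DWL is the triangle between Q = 58 and Q = 116: ½·(116 − 58)·(70 − 12) = 1682.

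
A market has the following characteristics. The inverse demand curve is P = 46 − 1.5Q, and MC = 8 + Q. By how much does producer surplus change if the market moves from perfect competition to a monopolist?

Competitive equilibrium sets price equal to marginal cost: 46 − 1.5Q = 8 + Q, so Q = 15.2 and P = 23.2.
PS = P·Q − VC(Q) = 23.2·15.2 − (8·15.2 + ½·1·15.2²) = 115.52.
The monopolist equates marginal revenue to marginal cost: 46 − 3Q = 8 + Q, so Q = 9.5. From demand, P = 31.75.
PS = P·Q − VC(Q) = 31.75·9.5 − (8·9.5 + ½·1·9.5²) = 180.5.
Change in producer surplus: 180.5 − 115.52 = 64.98.

Producer surplus rises by 64.98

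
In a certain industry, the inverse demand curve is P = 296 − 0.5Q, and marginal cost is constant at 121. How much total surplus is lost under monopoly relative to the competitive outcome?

Under competition P = MC = 121, so Q = (296 − 121)/0.5 = 350.
A monopolist chooses Q where MR = MC. MR = 296 − Q; setting this equal to 121 gives Q = 175 and P = 208.5.
DWL is the triangle between Q = 175 and Q = 350: ½·(350 − 175)·(208.5 − 121) = 7656.25.

DWL = 7656.25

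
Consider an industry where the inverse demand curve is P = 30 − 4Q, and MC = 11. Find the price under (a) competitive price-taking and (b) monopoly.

Competition: P = 11; Monopoly: P = 20.5

Under competition P = MC = 11, so Q = (30 − 11)/4 = 4.75.
A monopolist chooses Q where MR = MC. MR = 30 − 8Q; setting this equal to 11 gives Q = 2.375 and P = 20.5.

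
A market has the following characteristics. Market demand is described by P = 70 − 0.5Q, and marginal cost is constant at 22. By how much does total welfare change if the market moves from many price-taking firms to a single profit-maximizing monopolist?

Perfect competition: P = MC = 22, so 70 − 0.5Q = 22 and Q = 96.
CS = ½·(70 − 22)·96 = 2304; PS = (22 − 22)·96 = 0; TS = 2304.
A monopolist chooses Q where MR = MC. MR = 70 − Q; setting this equal to 22 gives Q = 48 and P = 46.
CS = ½·(70 − 46)·48 = 576; PS = (46 − 22)·48 = 1152; TS = 1728.
Change in total welfare: 1728 − 2304 = −576.

TS falls by 576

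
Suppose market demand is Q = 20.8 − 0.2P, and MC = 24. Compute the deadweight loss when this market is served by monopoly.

Inverting demand: P = 104 − 5Q.
Perfect competition: P = MC = 24, so 104 − 5Q = 24 and Q = 16.
Monopoly sets MR = MC: 104 − 10Q = 24 ⇒ Q = 8, P = 104 − 5·8 = 64.
DWL is the triangle between Q = 8 and Q = 16: ½·(16 − 8)·(64 − 24) = 160.

DWL = 160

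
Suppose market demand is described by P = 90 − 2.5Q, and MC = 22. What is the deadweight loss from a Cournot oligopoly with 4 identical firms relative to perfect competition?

DWL = 36.992

Perfect competition: P = MC = 22, so 90 − 2.5Q = 22 and Q = 27.2.
Cournot with 4 identical firms: the symmetric best-response condition is 90 − 12.5q = 22. Each firm produces q = 5.44, total output Q = 21.76, price P = 35.6.
DWL is the triangle between Q = 21.76 and Q = 27.2: ½·(27.2 − 21.76)·(35.6 − 22) = 36.992.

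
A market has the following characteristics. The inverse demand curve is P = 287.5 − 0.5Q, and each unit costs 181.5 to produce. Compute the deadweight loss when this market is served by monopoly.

Competitive firms price at marginal cost: P = 181.5, giving Q = 212.
A monopolist chooses Q where MR = MC. MR = 287.5 − Q; setting this equal to 181.5 gives Q = 106 and P = 234.5.
DWL is the triangle between Q = 106 and Q = 212: ½·(212 − 106)·(234.5 − 181.5) = 2809.

DWL = 2809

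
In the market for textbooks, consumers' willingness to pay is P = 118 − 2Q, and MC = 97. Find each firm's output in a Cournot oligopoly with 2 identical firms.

q_i = 3.5

With 2 symmetric Cournot firms, each firm's FOC gives 118 − 6q = 97, so q = 3.5, Q = 2·3.5 = 7, and P = 104.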